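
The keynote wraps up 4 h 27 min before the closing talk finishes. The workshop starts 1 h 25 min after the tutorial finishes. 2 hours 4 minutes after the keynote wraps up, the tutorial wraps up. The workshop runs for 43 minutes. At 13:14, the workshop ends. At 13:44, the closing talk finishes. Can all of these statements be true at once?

No

The keynote ends at 13:44 − 267 min = 09:17.
The tutorial ends at 09:17 + 124 min = 11:21.
The workshop starts at 11:21 + 85 min = 12:46.
The workshop ends at 12:46 + 43 min = 13:29.
But the workshop is also said to end at 13:14 — a 15-minute conflict.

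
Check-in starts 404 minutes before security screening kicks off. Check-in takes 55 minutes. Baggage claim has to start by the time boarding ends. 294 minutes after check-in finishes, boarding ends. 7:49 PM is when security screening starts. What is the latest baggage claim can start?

Check-in starts at 7:49 PM − 404 min = 1:05 PM.
Check-in ends at 1:05 PM + 55 min = 2:00 PM.
Boarding ends at 2:00 PM + 294 min = 6:54 PM.
Baggage claim is bounded by boarding, so the latest it can start is 6:54 PM.

6:54 PM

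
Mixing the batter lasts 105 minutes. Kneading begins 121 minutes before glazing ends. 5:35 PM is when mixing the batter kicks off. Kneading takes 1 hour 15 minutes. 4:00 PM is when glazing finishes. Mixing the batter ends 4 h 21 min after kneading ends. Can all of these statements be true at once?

No

Kneading starts at 4:00 PM − 121 min = 1:59 PM.
Kneading ends at 1:59 PM + 75 min = 3:14 PM.
Mixing the batter ends at 3:14 PM + 261 min = 7:35 PM.
Mixing the batter starts at 7:35 PM − 105 min = 5:50 PM.
But mixing the batter is also said to start at 5:35 PM — a 15-minute conflict.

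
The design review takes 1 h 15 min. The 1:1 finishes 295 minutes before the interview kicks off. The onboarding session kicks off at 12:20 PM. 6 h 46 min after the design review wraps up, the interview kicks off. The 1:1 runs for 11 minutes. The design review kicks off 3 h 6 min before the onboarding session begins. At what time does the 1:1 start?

The design review starts at 12:20 PM − 186 min = 9:14 AM.
The design review ends at 9:14 AM + 75 min = 10:29 AM.
The interview starts at 10:29 AM + 406 min = 5:15 PM.
The 1:1 ends at 5:15 PM − 295 min = 12:20 PM.
The 1:1 starts at 12:20 PM − 11 min = 12:09 PM.

12:09 PM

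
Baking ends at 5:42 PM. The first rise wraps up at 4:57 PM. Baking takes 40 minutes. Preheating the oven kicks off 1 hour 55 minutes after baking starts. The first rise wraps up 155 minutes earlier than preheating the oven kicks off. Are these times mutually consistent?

No

Baking starts at 5:42 PM − 40 min = 5:02 PM.
Preheating the oven starts at 5:02 PM + 115 min = 6:57 PM.
The first rise ends at 6:57 PM − 155 min = 4:22 PM.
But the first rise is also said to end at 4:57 PM — a 35-minute conflict.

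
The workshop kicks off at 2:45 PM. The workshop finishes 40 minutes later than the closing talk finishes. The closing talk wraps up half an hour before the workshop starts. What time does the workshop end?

2:55 PM

The closing talk ends at 2:45 PM − 30 min = 2:15 PM.
The workshop ends at 2:15 PM + 40 min = 2:55 PM.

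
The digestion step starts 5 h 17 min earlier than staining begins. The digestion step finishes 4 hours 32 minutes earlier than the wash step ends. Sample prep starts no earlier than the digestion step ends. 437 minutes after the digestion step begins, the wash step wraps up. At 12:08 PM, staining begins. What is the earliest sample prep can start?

9:36 AM

The digestion step starts at 12:08 PM − 317 min = 6:51 AM.
The wash step ends at 6:51 AM + 437 min = 2:08 PM.
The digestion step ends at 2:08 PM − 272 min = 9:36 AM.
Sample prep is bounded by the digestion step, so the earliest it can start is 9:36 AM.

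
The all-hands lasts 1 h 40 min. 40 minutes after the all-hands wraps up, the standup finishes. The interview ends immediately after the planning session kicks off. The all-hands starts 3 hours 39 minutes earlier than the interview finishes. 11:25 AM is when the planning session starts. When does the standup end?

10:06 AM

The interview ends at 11:25 AM.
The all-hands starts at 11:25 AM − 219 min = 7:46 AM.
The all-hands ends at 7:46 AM + 100 min = 9:26 AM.
The standup ends at 9:26 AM + 40 min = 10:06 AM.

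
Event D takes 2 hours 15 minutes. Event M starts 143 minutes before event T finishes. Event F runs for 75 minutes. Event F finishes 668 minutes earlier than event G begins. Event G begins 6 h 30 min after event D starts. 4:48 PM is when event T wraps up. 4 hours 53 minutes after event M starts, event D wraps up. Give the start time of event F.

11:10 AM

Event M starts at 4:48 PM − 143 min = 2:25 PM.
Event D ends at 2:25 PM + 293 min = 7:18 PM.
Event D starts at 7:18 PM − 135 min = 5:03 PM.
Event G starts at 5:03 PM + 390 min = 11:33 PM.
Event F ends at 11:33 PM − 668 min = 12:25 PM.
Event F starts at 12:25 PM − 75 min = 11:10 AM.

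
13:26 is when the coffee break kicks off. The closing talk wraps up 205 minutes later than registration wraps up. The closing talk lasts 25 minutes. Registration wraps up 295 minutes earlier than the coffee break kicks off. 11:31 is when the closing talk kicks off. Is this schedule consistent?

Yes

Registration ends at 13:26 − 295 min = 08:31.
The closing talk ends at 08:31 + 205 min = 11:56.
The closing talk starts at 11:56 − 25 min = 11:31.
That matches the stated 11:31, so the schedule is consistent.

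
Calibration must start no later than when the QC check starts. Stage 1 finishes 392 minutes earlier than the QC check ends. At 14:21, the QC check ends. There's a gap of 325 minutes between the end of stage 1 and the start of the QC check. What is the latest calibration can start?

13:14

Stage 1 ends at 14:21 − 392 min = 07:49.
The QC check starts at 07:49 + 325 min = 13:14.
Calibration is bounded by the QC check, so the latest it can start is 13:14.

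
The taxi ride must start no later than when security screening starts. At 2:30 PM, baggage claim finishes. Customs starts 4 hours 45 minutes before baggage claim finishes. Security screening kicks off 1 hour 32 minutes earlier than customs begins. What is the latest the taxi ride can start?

Customs starts at 2:30 PM − 285 min = 9:45 AM.
Security screening starts at 9:45 AM − 92 min = 8:13 AM.
The taxi ride is bounded by security screening, so the latest it can start is 8:13 AM.

8:13 AM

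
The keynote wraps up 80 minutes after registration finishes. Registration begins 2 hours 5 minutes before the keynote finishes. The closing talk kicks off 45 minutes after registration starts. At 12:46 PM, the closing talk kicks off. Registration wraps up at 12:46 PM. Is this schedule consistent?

The keynote ends at 12:46 PM + 80 min = 2:06 PM.
Registration starts at 2:06 PM − 125 min = 12:01 PM.
The closing talk starts at 12:01 PM + 45 min = 12:46 PM.
That matches the stated 12:46 PM, so the schedule is consistent.

Yes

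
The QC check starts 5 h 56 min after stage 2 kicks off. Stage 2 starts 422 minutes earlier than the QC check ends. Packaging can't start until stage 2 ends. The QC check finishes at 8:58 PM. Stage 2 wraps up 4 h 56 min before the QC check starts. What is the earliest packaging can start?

2:56 PM

Stage 2 starts at 8:58 PM − 422 min = 1:56 PM.
The QC check starts at 1:56 PM + 356 min = 7:52 PM.
Stage 2 ends at 7:52 PM − 296 min = 2:56 PM.
Packaging is bounded by stage 2, so the earliest it can start is 2:56 PM.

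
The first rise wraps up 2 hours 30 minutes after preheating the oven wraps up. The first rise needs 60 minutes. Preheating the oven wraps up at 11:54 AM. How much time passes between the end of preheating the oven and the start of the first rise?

The first rise ends at 11:54 AM + 150 min = 2:24 PM.
The first rise starts at 2:24 PM − 60 min = 1:24 PM.
From 11:54 AM to 1:24 PM is 1 h 30 min.

1 h 30 min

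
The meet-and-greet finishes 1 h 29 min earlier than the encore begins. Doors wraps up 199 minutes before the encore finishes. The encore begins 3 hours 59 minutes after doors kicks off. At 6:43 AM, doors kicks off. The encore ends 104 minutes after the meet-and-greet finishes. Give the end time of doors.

7:38 AM

The encore starts at 6:43 AM + 239 min = 10:42 AM.
The meet-and-greet ends at 10:42 AM − 89 min = 9:13 AM.
The encore ends at 9:13 AM + 104 min = 10:57 AM.
Doors ends at 10:57 AM − 199 min = 7:38 AM.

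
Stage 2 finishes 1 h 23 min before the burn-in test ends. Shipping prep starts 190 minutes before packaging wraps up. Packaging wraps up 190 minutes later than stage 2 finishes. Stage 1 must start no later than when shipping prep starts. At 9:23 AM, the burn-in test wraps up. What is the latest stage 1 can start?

Stage 2 ends at 9:23 AM − 83 min = 8:00 AM.
Packaging ends at 8:00 AM + 190 min = 11:10 AM.
Shipping prep starts at 11:10 AM − 190 min = 8:00 AM.
Stage 1 is bounded by shipping prep, so the latest it can start is 8:00 AM.

8:00 AM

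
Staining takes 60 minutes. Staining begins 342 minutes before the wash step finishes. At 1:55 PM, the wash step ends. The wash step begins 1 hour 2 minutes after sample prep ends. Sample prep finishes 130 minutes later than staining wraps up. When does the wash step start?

Staining starts at 1:55 PM − 342 min = 8:13 AM.
Staining ends at 8:13 AM + 60 min = 9:13 AM.
Sample prep ends at 9:13 AM + 130 min = 11:23 AM.
The wash step starts at 11:23 AM + 62 min = 12:25 PM.

12:25 PM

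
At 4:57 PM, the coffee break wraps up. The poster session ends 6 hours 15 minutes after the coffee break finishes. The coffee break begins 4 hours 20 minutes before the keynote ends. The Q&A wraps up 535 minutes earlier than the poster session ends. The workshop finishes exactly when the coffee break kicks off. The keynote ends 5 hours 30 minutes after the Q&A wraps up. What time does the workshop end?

3:27 PM

The poster session ends at 4:57 PM + 375 min = 11:12 PM.
The Q&A ends at 11:12 PM − 535 min = 2:17 PM.
The keynote ends at 2:17 PM + 330 min = 7:47 PM.
The coffee break starts at 7:47 PM − 260 min = 3:27 PM.
So the workshop ends at 3:27 PM.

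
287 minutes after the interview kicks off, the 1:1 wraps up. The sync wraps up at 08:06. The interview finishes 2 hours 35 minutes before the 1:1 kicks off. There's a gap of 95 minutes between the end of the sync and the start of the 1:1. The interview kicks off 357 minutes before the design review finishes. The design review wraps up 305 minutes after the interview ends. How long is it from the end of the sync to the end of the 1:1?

175 minutes

The 1:1 starts at 08:06 + 95 min = 09:41.
The interview ends at 09:41 − 155 min = 07:06.
The design review ends at 07:06 + 305 min = 12:11.
The interview starts at 12:11 − 357 min = 06:14.
The 1:1 ends at 06:14 + 287 min = 11:01.
From 08:06 to 11:01 is 175 minutes.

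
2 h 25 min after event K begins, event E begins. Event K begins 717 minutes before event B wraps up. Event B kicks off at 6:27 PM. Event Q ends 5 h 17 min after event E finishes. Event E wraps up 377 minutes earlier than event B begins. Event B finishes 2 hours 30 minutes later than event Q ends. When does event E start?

10:25 AM

Event E ends at 6:27 PM − 377 min = 12:10 PM.
Event Q ends at 12:10 PM + 317 min = 5:27 PM.
Event B ends at 5:27 PM + 150 min = 7:57 PM.
Event K starts at 7:57 PM − 717 min = 8:00 AM.
Event E starts at 8:00 AM + 145 min = 10:25 AM.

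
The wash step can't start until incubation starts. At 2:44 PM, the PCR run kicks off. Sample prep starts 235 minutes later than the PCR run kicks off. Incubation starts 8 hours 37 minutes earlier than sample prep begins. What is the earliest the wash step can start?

10:02 AM

Sample prep starts at 2:44 PM + 235 min = 6:39 PM.
Incubation starts at 6:39 PM − 517 min = 10:02 AM.
The wash step is bounded by incubation, so the earliest it can start is 10:02 AM.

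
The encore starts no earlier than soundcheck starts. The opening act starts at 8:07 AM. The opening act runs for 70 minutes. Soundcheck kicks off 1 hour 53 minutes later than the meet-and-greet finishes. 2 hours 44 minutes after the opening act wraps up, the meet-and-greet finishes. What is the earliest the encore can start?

The opening act ends at 8:07 AM + 70 min = 9:17 AM.
The meet-and-greet ends at 9:17 AM + 164 min = 12:01 PM.
Soundcheck starts at 12:01 PM + 113 min = 1:54 PM.
The encore is bounded by soundcheck, so the earliest it can start is 1:54 PM.

1:54 PM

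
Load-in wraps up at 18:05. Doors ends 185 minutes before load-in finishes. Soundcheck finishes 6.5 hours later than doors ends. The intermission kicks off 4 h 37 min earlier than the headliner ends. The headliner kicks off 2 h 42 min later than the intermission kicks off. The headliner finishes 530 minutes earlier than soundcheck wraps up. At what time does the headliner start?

Doors ends at 18:05 − 185 min = 15:00.
Soundcheck ends at 15:00 + 390 min = 21:30.
The headliner ends at 21:30 − 530 min = 12:40.
The intermission starts at 12:40 − 277 min = 08:03.
The headliner starts at 08:03 + 162 min = 10:45.

10:45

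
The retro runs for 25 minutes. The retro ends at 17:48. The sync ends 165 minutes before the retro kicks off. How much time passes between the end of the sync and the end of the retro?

3 hours 10 minutes

The retro starts at 17:48 − 25 min = 17:23.
The sync ends at 17:23 − 165 min = 14:38.
From 14:38 to 17:48 is 3 hours 10 minutes.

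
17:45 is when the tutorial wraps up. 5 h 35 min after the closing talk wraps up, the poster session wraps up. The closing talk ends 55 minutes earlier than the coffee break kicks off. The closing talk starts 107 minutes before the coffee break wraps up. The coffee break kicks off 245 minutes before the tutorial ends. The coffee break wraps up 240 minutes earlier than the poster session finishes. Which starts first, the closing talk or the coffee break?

The coffee break starts at 17:45 − 245 min = 13:40.
The closing talk ends at 13:40 − 55 min = 12:45.
The poster session ends at 12:45 + 335 min = 18:20.
The coffee break ends at 18:20 − 240 min = 14:20.
The closing talk starts at 14:20 − 107 min = 12:33.
The closing talk starts at 12:33 and the coffee break starts at 13:40, so the closing talk is first.

the closing talk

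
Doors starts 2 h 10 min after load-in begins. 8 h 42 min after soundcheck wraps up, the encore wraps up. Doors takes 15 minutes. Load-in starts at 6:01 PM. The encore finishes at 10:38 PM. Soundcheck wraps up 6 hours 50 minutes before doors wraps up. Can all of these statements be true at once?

No

Doors starts at 6:01 PM + 130 min = 8:11 PM.
Doors ends at 8:11 PM + 15 min = 8:26 PM.
Soundcheck ends at 8:26 PM − 410 min = 1:36 PM.
The encore ends at 1:36 PM + 522 min = 10:18 PM.
But the encore is also said to end at 10:38 PM — a 20-minute conflict.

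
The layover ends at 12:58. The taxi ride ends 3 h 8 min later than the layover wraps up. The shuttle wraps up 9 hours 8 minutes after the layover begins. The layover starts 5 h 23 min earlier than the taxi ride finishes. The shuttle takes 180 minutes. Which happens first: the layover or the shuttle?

the layover

The taxi ride ends at 12:58 + 188 min = 16:06.
The layover starts at 16:06 − 323 min = 10:43.
The shuttle ends at 10:43 + 548 min = 19:51.
The shuttle starts at 19:51 − 180 min = 16:51.
The layover starts at 10:43 and the shuttle starts at 16:51, so the layover is first.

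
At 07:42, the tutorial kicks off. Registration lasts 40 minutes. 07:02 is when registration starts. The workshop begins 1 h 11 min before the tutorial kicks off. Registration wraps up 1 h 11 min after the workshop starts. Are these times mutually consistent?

The workshop starts at 07:42 − 71 min = 06:31.
Registration ends at 06:31 + 71 min = 07:42.
Registration starts at 07:42 − 40 min = 07:02.
That matches the stated 07:02, so the schedule is consistent.

Yes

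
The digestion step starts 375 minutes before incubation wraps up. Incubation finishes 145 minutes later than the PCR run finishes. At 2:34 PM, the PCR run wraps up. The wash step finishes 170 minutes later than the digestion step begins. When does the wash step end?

Incubation ends at 2:34 PM + 145 min = 4:59 PM.
The digestion step starts at 4:59 PM − 375 min = 10:44 AM.
The wash step ends at 10:44 AM + 170 min = 1:34 PM.

1:34 PM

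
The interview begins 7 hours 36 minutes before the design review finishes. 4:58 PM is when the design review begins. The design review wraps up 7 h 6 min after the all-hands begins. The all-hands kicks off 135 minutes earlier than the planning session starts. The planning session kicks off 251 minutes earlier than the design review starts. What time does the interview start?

The planning session starts at 4:58 PM − 251 min = 12:47 PM.
The all-hands starts at 12:47 PM − 135 min = 10:32 AM.
The design review ends at 10:32 AM + 426 min = 5:38 PM.
The interview starts at 5:38 PM − 456 min = 10:02 AM.

10:02 AM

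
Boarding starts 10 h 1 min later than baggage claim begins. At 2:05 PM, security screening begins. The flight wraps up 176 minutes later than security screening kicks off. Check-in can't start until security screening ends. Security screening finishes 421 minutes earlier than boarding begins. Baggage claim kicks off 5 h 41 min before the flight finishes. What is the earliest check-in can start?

2:20 PM

The flight ends at 2:05 PM + 176 min = 5:01 PM.
Baggage claim starts at 5:01 PM − 341 min = 11:20 AM.
Boarding starts at 11:20 AM + 601 min = 9:21 PM.
Security screening ends at 9:21 PM − 421 min = 2:20 PM.
Check-in is bounded by security screening, so the earliest it can start is 2:20 PM.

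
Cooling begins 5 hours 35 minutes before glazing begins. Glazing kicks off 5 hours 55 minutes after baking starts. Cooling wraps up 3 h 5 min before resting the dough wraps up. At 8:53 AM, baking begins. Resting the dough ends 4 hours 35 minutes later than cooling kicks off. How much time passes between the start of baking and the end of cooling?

1 h 50 min

Glazing starts at 8:53 AM + 355 min = 2:48 PM.
Cooling starts at 2:48 PM − 335 min = 9:13 AM.
Resting the dough ends at 9:13 AM + 275 min = 1:48 PM.
Cooling ends at 1:48 PM − 185 min = 10:43 AM.
From 8:53 AM to 10:43 AM is 1 h 50 min.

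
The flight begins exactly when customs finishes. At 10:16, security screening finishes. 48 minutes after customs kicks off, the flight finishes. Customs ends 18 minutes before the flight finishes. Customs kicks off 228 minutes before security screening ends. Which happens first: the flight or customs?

customs

Customs starts at 10:16 − 228 min = 06:28.
The flight ends at 06:28 + 48 min = 07:16.
Customs ends at 07:16 − 18 min = 06:58.
So the flight starts at 06:58.
The flight starts at 06:58 and customs starts at 06:28, so customs is first.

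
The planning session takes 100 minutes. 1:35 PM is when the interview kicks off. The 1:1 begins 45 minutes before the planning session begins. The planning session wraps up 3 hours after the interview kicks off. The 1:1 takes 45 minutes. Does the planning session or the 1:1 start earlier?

the 1:1

The planning session ends at 1:35 PM + 180 min = 4:35 PM.
The planning session starts at 4:35 PM − 100 min = 2:55 PM.
The 1:1 starts at 2:55 PM − 45 min = 2:10 PM.
The planning session starts at 2:55 PM and the 1:1 starts at 2:10 PM, so the 1:1 is first.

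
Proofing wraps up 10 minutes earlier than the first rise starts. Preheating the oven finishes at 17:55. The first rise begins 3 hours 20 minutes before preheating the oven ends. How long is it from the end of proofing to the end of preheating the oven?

The first rise starts at 17:55 − 200 min = 14:35.
Proofing ends at 14:35 − 10 min = 14:25.
From 14:25 to 17:55 is 3 hours 30 minutes.

3 hours 30 minutes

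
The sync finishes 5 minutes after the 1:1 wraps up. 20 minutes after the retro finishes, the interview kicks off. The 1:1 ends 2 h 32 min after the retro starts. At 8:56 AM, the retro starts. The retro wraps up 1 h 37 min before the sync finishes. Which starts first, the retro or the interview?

the retro

The 1:1 ends at 8:56 AM + 152 min = 11:28 AM.
The sync ends at 11:28 AM + 5 min = 11:33 AM.
The retro ends at 11:33 AM − 97 min = 9:56 AM.
The interview starts at 9:56 AM + 20 min = 10:16 AM.
The retro starts at 8:56 AM and the interview starts at 10:16 AM, so the retro is first.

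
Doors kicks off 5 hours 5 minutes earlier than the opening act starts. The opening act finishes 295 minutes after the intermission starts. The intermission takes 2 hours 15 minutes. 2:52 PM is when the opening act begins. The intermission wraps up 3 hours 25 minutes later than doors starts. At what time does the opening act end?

Doors starts at 2:52 PM − 305 min = 9:47 AM.
The intermission ends at 9:47 AM + 205 min = 1:12 PM.
The intermission starts at 1:12 PM − 135 min = 10:57 AM.
The opening act ends at 10:57 AM + 295 min = 3:52 PM.

3:52 PM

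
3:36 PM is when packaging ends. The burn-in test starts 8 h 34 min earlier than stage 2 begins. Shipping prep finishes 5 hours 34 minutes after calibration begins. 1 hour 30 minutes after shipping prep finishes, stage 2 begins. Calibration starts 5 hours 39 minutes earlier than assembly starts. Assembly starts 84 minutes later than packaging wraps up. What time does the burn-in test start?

Assembly starts at 3:36 PM + 84 min = 5:00 PM.
Calibration starts at 5:00 PM − 339 min = 11:21 AM.
Shipping prep ends at 11:21 AM + 334 min = 4:55 PM.
Stage 2 starts at 4:55 PM + 90 min = 6:25 PM.
The burn-in test starts at 6:25 PM − 514 min = 9:51 AM.

9:51 AM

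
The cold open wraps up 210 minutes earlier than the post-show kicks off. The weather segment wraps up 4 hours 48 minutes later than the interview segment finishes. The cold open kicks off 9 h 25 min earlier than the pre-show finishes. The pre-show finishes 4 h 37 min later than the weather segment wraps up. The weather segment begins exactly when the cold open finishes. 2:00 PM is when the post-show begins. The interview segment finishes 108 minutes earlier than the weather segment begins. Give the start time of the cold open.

8:42 AM

The cold open ends at 2:00 PM − 210 min = 10:30 AM.
So the weather segment starts at 10:30 AM.
The interview segment ends at 10:30 AM − 108 min = 8:42 AM.
The weather segment ends at 8:42 AM + 288 min = 1:30 PM.
The pre-show ends at 1:30 PM + 277 min = 6:07 PM.
The cold open starts at 6:07 PM − 565 min = 8:42 AM.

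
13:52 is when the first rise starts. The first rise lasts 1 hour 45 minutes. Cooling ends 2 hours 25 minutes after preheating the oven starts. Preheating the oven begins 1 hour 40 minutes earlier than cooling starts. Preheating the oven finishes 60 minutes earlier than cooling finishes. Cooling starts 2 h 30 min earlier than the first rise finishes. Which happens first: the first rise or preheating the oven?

The first rise ends at 13:52 + 105 min = 15:37.
Cooling starts at 15:37 − 150 min = 13:07.
Preheating the oven starts at 13:07 − 100 min = 11:27.
The first rise starts at 13:52 and preheating the oven starts at 11:27, so preheating the oven is first.

preheating the oven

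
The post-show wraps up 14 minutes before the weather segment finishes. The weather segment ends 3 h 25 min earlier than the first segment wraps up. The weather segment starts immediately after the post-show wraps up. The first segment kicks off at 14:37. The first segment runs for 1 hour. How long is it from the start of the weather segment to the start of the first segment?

159 minutes

The first segment ends at 14:37 + 60 min = 15:37.
The weather segment ends at 15:37 − 205 min = 12:12.
The post-show ends at 12:12 − 14 min = 11:58.
So the weather segment starts at 11:58.
From 11:58 to 14:37 is 159 minutes.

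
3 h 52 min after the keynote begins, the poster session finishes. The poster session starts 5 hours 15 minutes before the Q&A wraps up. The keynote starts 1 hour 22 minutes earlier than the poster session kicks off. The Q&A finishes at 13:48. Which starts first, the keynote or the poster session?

the keynote

The poster session starts at 13:48 − 315 min = 08:33.
The keynote starts at 08:33 − 82 min = 07:11.
The keynote starts at 07:11 and the poster session starts at 08:33, so the keynote is first.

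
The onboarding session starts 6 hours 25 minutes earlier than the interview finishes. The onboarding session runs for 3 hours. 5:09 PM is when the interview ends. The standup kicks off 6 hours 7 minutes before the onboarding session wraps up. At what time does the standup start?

7:37 AM

The onboarding session starts at 5:09 PM − 385 min = 10:44 AM.
The onboarding session ends at 10:44 AM + 180 min = 1:44 PM.
The standup starts at 1:44 PM − 367 min = 7:37 AM.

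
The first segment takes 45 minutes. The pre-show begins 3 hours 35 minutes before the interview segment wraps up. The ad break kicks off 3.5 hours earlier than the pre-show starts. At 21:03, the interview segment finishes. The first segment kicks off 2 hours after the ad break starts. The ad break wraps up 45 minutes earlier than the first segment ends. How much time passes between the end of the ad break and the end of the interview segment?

The pre-show starts at 21:03 − 215 min = 17:28.
The ad break starts at 17:28 − 210 min = 13:58.
The first segment starts at 13:58 + 120 min = 15:58.
The first segment ends at 15:58 + 45 min = 16:43.
The ad break ends at 16:43 − 45 min = 15:58.
From 15:58 to 21:03 is 5 h 5 min.

5 h 5 min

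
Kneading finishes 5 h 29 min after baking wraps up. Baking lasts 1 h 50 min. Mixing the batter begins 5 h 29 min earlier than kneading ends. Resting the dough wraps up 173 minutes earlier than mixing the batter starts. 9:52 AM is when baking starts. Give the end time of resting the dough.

8:49 AM

Baking ends at 9:52 AM + 110 min = 11:42 AM.
Kneading ends at 11:42 AM + 329 min = 5:11 PM.
Mixing the batter starts at 5:11 PM − 329 min = 11:42 AM.
Resting the dough ends at 11:42 AM − 173 min = 8:49 AM.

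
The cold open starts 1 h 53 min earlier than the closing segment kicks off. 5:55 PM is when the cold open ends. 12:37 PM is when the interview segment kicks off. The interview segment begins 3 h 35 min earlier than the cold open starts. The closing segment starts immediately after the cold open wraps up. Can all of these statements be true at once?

No

The closing segment starts at 5:55 PM.
The cold open starts at 5:55 PM − 113 min = 4:02 PM.
The interview segment starts at 4:02 PM − 215 min = 12:27 PM.
But the interview segment is also said to start at 12:37 PM — a 10-minute conflict.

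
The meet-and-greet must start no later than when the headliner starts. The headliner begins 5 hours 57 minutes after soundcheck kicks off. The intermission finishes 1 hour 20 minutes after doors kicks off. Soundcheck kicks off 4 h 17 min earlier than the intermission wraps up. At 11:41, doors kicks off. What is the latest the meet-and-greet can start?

14:41

The intermission ends at 11:41 + 80 min = 13:01.
Soundcheck starts at 13:01 − 257 min = 08:44.
The headliner starts at 08:44 + 357 min = 14:41.
The meet-and-greet is bounded by the headliner, so the latest it can start is 14:41.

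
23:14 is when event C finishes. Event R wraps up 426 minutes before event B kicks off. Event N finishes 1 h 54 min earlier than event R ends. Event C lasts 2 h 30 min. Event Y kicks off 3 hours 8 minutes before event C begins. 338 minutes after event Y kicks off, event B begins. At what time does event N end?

14:14

Event C starts at 23:14 − 150 min = 20:44.
Event Y starts at 20:44 − 188 min = 17:36.
Event B starts at 17:36 + 338 min = 23:14.
Event R ends at 23:14 − 426 min = 16:08.
Event N ends at 16:08 − 114 min = 14:14.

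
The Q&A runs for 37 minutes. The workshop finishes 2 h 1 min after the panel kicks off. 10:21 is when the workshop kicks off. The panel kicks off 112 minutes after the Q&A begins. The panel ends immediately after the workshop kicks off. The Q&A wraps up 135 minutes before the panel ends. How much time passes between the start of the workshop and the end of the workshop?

61 minutes

The panel ends at 10:21.
The Q&A ends at 10:21 − 135 min = 08:06.
The Q&A starts at 08:06 − 37 min = 07:29.
The panel starts at 07:29 + 112 min = 09:21.
The workshop ends at 09:21 + 121 min = 11:22.
From 10:21 to 11:22 is 61 minutes.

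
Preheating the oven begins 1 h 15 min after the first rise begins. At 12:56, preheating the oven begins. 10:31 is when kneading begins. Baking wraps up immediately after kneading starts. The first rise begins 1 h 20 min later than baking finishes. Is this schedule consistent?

Baking ends at 10:31.
The first rise starts at 10:31 + 80 min = 11:51.
Preheating the oven starts at 11:51 + 75 min = 13:06.
But preheating the oven is also said to start at 12:56 — a 10-minute conflict.

No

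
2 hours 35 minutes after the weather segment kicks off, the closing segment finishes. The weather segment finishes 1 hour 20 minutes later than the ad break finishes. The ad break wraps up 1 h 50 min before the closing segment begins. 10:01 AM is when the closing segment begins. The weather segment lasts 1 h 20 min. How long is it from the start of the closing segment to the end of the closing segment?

The ad break ends at 10:01 AM − 110 min = 8:11 AM.
The weather segment ends at 8:11 AM + 80 min = 9:31 AM.
The weather segment starts at 9:31 AM − 80 min = 8:11 AM.
The closing segment ends at 8:11 AM + 155 min = 10:46 AM.
From 10:01 AM to 10:46 AM is 45 minutes.

45 minutes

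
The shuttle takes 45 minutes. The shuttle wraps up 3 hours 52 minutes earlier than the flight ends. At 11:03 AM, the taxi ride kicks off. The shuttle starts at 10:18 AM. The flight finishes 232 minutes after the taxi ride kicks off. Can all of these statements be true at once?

The flight ends at 11:03 AM + 232 min = 2:55 PM.
The shuttle ends at 2:55 PM − 232 min = 11:03 AM.
The shuttle starts at 11:03 AM − 45 min = 10:18 AM.
That matches the stated 10:18 AM, so the schedule is consistent.

Yes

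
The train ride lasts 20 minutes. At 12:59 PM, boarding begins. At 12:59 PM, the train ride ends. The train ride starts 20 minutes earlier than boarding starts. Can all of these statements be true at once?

Yes

The train ride starts at 12:59 PM − 20 min = 12:39 PM.
The train ride ends at 12:39 PM + 20 min = 12:59 PM.
That matches the stated 12:59 PM, so the schedule is consistent.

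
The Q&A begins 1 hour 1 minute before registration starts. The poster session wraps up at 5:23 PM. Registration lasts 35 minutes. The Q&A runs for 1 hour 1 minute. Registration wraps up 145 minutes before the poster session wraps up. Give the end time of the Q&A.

Registration ends at 5:23 PM − 145 min = 2:58 PM.
Registration starts at 2:58 PM − 35 min = 2:23 PM.
The Q&A starts at 2:23 PM − 61 min = 1:22 PM.
The Q&A ends at 1:22 PM + 61 min = 2:23 PM.

2:23 PM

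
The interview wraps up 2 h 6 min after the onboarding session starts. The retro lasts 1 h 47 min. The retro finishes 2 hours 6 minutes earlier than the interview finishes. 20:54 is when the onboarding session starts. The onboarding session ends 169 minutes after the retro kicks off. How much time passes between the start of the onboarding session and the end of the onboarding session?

The interview ends at 20:54 + 126 min = 23:00.
The retro ends at 23:00 − 126 min = 20:54.
The retro starts at 20:54 − 107 min = 19:07.
The onboarding session ends at 19:07 + 169 min = 21:56.
From 20:54 to 21:56 is 62 minutes.

62 minutes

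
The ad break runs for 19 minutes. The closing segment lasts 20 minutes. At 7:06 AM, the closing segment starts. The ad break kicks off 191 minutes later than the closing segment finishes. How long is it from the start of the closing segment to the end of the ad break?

3 h 50 min

The closing segment ends at 7:06 AM + 20 min = 7:26 AM.
The ad break starts at 7:26 AM + 191 min = 10:37 AM.
The ad break ends at 10:37 AM + 19 min = 10:56 AM.
From 7:06 AM to 10:56 AM is 3 h 50 min.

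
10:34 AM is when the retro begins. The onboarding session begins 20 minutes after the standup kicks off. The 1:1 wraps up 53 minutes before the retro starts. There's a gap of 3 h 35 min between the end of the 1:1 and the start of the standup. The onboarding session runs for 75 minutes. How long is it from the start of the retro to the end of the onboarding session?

4 h 17 min

The 1:1 ends at 10:34 AM − 53 min = 9:41 AM.
The standup starts at 9:41 AM + 215 min = 1:16 PM.
The onboarding session starts at 1:16 PM + 20 min = 1:36 PM.
The onboarding session ends at 1:36 PM + 75 min = 2:51 PM.
From 10:34 AM to 2:51 PM is 4 h 17 min.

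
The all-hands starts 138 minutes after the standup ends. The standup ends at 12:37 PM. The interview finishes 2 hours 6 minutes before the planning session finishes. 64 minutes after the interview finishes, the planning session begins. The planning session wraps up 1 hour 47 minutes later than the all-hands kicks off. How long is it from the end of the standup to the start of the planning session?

The all-hands starts at 12:37 PM + 138 min = 2:55 PM.
The planning session ends at 2:55 PM + 107 min = 4:42 PM.
The interview ends at 4:42 PM − 126 min = 2:36 PM.
The planning session starts at 2:36 PM + 64 min = 3:40 PM.
From 12:37 PM to 3:40 PM is 3 h 3 min.

3 h 3 min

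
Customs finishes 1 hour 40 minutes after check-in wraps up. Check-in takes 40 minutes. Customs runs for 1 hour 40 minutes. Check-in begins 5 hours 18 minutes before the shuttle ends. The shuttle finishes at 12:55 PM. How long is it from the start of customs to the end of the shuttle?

Check-in starts at 12:55 PM − 318 min = 7:37 AM.
Check-in ends at 7:37 AM + 40 min = 8:17 AM.
Customs ends at 8:17 AM + 100 min = 9:57 AM.
Customs starts at 9:57 AM − 100 min = 8:17 AM.
From 8:17 AM to 12:55 PM is 4 h 38 min.

4 h 38 min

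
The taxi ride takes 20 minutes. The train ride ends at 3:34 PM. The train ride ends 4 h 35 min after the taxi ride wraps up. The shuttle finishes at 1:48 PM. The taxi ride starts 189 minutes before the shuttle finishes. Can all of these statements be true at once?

The taxi ride starts at 1:48 PM − 189 min = 10:39 AM.
The taxi ride ends at 10:39 AM + 20 min = 10:59 AM.
The train ride ends at 10:59 AM + 275 min = 3:34 PM.
That matches the stated 3:34 PM, so the schedule is consistent.

Yes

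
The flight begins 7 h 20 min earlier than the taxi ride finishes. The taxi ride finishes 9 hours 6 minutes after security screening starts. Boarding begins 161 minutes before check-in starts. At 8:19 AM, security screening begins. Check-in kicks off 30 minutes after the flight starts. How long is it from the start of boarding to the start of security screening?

The taxi ride ends at 8:19 AM + 546 min = 5:25 PM.
The flight starts at 5:25 PM − 440 min = 10:05 AM.
Check-in starts at 10:05 AM + 30 min = 10:35 AM.
Boarding starts at 10:35 AM − 161 min = 7:54 AM.
From 7:54 AM to 8:19 AM is 25 minutes.

25 minutes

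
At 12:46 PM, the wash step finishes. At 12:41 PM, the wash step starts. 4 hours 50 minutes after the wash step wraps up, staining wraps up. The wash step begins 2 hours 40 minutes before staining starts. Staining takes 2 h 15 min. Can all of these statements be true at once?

Staining ends at 12:46 PM + 290 min = 5:36 PM.
Staining starts at 5:36 PM − 135 min = 3:21 PM.
The wash step starts at 3:21 PM − 160 min = 12:41 PM.
That matches the stated 12:41 PM, so the schedule is consistent.

Yes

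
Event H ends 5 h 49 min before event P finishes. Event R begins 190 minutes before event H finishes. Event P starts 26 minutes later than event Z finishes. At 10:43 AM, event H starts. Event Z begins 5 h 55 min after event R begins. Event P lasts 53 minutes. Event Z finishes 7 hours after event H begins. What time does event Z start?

3:58 PM

Event Z ends at 10:43 AM + 420 min = 5:43 PM.
Event P starts at 5:43 PM + 26 min = 6:09 PM.
Event P ends at 6:09 PM + 53 min = 7:02 PM.
Event H ends at 7:02 PM − 349 min = 1:13 PM.
Event R starts at 1:13 PM − 190 min = 10:03 AM.
Event Z starts at 10:03 AM + 355 min = 3:58 PM.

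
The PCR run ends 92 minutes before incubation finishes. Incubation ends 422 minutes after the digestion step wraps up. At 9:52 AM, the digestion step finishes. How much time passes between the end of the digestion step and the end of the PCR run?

5 hours 30 minutes

Incubation ends at 9:52 AM + 422 min = 4:54 PM.
The PCR run ends at 4:54 PM − 92 min = 3:22 PM.
From 9:52 AM to 3:22 PM is 5 hours 30 minutes.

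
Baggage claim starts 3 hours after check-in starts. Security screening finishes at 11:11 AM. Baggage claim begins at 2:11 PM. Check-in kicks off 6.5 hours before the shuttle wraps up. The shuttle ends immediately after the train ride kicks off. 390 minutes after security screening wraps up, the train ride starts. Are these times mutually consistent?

Yes

The train ride starts at 11:11 AM + 390 min = 5:41 PM.
So the shuttle ends at 5:41 PM.
Check-in starts at 5:41 PM − 390 min = 11:11 AM.
Baggage claim starts at 11:11 AM + 180 min = 2:11 PM.
That matches the stated 2:11 PM, so the schedule is consistent.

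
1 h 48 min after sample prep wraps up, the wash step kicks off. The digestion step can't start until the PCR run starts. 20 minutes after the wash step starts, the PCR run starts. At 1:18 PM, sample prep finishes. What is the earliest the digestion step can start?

The wash step starts at 1:18 PM + 108 min = 3:06 PM.
The PCR run starts at 3:06 PM + 20 min = 3:26 PM.
The digestion step is bounded by the PCR run, so the earliest it can start is 3:26 PM.

3:26 PM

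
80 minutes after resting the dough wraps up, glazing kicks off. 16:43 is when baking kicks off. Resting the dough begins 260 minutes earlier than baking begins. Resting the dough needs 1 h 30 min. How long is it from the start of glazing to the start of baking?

90 minutes

Resting the dough starts at 16:43 − 260 min = 12:23.
Resting the dough ends at 12:23 + 90 min = 13:53.
Glazing starts at 13:53 + 80 min = 15:13.
From 15:13 to 16:43 is 90 minutes.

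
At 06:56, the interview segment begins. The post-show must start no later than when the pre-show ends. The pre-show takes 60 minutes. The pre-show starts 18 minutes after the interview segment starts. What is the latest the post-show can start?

The pre-show starts at 06:56 + 18 min = 07:14.
The pre-show ends at 07:14 + 60 min = 08:14.
The post-show is bounded by the pre-show, so the latest it can start is 08:14.

08:14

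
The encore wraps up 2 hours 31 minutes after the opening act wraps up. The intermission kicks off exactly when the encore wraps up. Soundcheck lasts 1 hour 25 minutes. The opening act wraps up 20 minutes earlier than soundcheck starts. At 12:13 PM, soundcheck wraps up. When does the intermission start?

12:59 PM

Soundcheck starts at 12:13 PM − 85 min = 10:48 AM.
The opening act ends at 10:48 AM − 20 min = 10:28 AM.
The encore ends at 10:28 AM + 151 min = 12:59 PM.
So the intermission starts at 12:59 PM.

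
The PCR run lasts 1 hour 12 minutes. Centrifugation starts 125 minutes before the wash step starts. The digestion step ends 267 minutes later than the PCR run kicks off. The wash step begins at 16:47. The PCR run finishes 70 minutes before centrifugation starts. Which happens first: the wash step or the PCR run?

the PCR run

Centrifugation starts at 16:47 − 125 min = 14:42.
The PCR run ends at 14:42 − 70 min = 13:32.
The PCR run starts at 13:32 − 72 min = 12:20.
The wash step starts at 16:47 and the PCR run starts at 12:20, so the PCR run is first.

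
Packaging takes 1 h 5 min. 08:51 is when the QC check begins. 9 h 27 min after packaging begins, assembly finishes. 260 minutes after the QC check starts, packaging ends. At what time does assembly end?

Packaging ends at 08:51 + 260 min = 13:11.
Packaging starts at 13:11 − 65 min = 12:06.
Assembly ends at 12:06 + 567 min = 21:33.

21:33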